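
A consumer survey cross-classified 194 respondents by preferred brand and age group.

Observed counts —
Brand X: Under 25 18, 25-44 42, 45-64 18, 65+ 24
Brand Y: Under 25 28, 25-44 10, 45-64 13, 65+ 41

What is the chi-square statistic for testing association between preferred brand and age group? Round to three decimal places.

26.674

Row totals: 102, 92. Column totals: 46, 52, 31, 65. Grand total N = 194.
Expected counts (row total × column total / N):
  Brand X, Under 25: 102×46/194 = 24.1856
  Brand X, 25-44: 102×52/194 = 27.3402
  Brand X, 45-64: 102×31/194 = 16.2990
  Brand X, 65+: 102×65/194 = 34.1753
  Brand Y, Under 25: 92×46/194 = 21.8144
  Brand Y, 25-44: 92×52/194 = 24.6598
  Brand Y, 45-64: 92×31/194 = 14.7010
  Brand Y, 65+: 92×65/194 = 30.8247
Contributions (O − E)²/E:
  (18 − 24.1856)²/24.1856 = 1.5820
  (42 − 27.3402)²/27.3402 = 7.8606
  (18 − 16.2990)²/16.2990 = 0.1775
  (24 − 34.1753)²/34.1753 = 3.0296
  (28 − 21.8144)²/21.8144 = 1.7540
  (10 − 24.6598)²/24.6598 = 8.7150
  (13 − 14.7010)²/14.7010 = 0.1968
  (41 − 30.8247)²/30.8247 = 3.3589
χ² = 1.5820 + 7.8606 + 0.1775 + 3.0296 + 1.7540 + 8.7150 + 0.1968 + 3.3589 = 26.674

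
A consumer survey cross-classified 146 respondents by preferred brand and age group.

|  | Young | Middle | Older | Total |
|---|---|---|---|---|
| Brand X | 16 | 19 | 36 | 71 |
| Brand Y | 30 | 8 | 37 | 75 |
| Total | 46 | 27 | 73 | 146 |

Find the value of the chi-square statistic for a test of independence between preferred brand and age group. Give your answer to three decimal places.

8.653

Grand total N = 146.
Expected counts (row total × column total / N):
  Brand X, Young: 71×46/146 = 22.3699
  Brand X, Middle: 71×27/146 = 13.1301
  Brand X, Older: 71×73/146 = 35.5000
  Brand Y, Young: 75×46/146 = 23.6301
  Brand Y, Middle: 75×27/146 = 13.8699
  Brand Y, Older: 75×73/146 = 37.5000
Contributions (O − E)²/E:
  (16 − 22.3699)²/22.3699 = 1.8138
  (19 − 13.1301)²/13.1301 = 2.6242
  (36 − 35.5000)²/35.5000 = 0.0070
  (30 − 23.6301)²/23.6301 = 1.7171
  (8 − 13.8699)²/13.8699 = 2.4842
  (37 − 37.5000)²/37.5000 = 0.0067
χ² = 1.8138 + 2.6242 + 0.0070 + 1.7171 + 2.4842 + 0.0067 = 8.653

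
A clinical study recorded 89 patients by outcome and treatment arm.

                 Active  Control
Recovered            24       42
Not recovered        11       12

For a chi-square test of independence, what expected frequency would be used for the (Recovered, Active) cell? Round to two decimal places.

25.96

Row total (Recovered) = 66; column total (Active) = 35; grand total N = 89.
Expected count = (row total × column total) / N = 66 × 35 / 89 = 25.96.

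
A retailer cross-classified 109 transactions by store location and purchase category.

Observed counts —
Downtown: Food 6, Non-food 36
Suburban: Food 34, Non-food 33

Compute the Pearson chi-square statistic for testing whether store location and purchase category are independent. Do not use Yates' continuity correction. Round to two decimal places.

14.77

Row totals: 42, 67. Column totals: 40, 69. Grand total N = 109.
Expected counts (row total × column total / N):
  Downtown, Food: 42×40/109 = 15.413
  Downtown, Non-food: 42×69/109 = 26.587
  Suburban, Food: 67×40/109 = 24.587
  Suburban, Non-food: 67×69/109 = 42.413
Contributions (O − E)²/E:
  (6 − 15.413)²/15.413 = 5.7487
  (36 − 26.587)²/26.587 = 3.3326
  (34 − 24.587)²/24.587 = 3.6037
  (33 − 42.413)²/42.413 = 2.0891
χ² = 5.7487 + 3.3326 + 3.6037 + 2.0891 = 14.77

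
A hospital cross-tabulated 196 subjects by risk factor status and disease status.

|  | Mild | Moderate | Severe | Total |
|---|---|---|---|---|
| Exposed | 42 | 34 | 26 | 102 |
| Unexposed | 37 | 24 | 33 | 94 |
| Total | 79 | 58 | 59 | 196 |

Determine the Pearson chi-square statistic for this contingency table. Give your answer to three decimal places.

2.549

Grand total N = 196.
Expected counts (row total × column total / N):
  Exposed, Mild: 102×79/196 = 41.1122
  Exposed, Moderate: 102×58/196 = 30.1837
  Exposed, Severe: 102×59/196 = 30.7041
  Unexposed, Mild: 94×79/196 = 37.8878
  Unexposed, Moderate: 94×58/196 = 27.8163
  Unexposed, Severe: 94×59/196 = 28.2959
Contributions (O − E)²/E:
  (42 − 41.1122)²/41.1122 = 0.0192
  (34 − 30.1837)²/30.1837 = 0.4825
  (26 − 30.7041)²/30.7041 = 0.7207
  (37 − 37.8878)²/37.8878 = 0.0208
  (24 − 27.8163)²/27.8163 = 0.5236
  (33 − 28.2959)²/28.2959 = 0.7820
χ² = 0.0192 + 0.4825 + 0.7207 + 0.0208 + 0.5236 + 0.7820 = 2.549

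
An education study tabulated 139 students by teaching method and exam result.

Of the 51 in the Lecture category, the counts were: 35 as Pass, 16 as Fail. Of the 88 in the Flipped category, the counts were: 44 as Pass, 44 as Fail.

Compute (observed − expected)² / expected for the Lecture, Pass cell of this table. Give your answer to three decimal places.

Row total (Lecture) = 51; column total (Pass) = 79; N = 139.
Expected count E = 51 × 79 / 139 = 28.9856.
Contribution = (O − E)²/E = (35 − 28.9856)² / 28.9856 = 1.248.

1.248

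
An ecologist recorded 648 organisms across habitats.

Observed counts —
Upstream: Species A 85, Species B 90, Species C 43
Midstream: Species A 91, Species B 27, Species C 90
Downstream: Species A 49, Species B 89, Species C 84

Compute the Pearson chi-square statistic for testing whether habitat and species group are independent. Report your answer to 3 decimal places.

Row totals: 218, 208, 222. Column totals: 225, 206, 217. Grand total N = 648.
Expected counts (row total × column total / N):
  Upstream, Species A: 218×225/648 = 75.6944
  Upstream, Species B: 218×206/648 = 69.3025
  Upstream, Species C: 218×217/648 = 73.0031
  Midstream, Species A: 208×225/648 = 72.2222
  Midstream, Species B: 208×206/648 = 66.1235
  Midstream, Species C: 208×217/648 = 69.6543
  Downstream, Species A: 222×225/648 = 77.0833
  Downstream, Species B: 222×206/648 = 70.5741
  Downstream, Species C: 222×217/648 = 74.3426
Contributions (O − E)²/E:
  (85 − 75.6944)²/75.6944 = 1.1440
  (90 − 69.3025)²/69.3025 = 6.1814
  (43 − 73.0031)²/73.0031 = 12.3308
  (91 − 72.2222)²/72.2222 = 4.8822
  (27 − 66.1235)²/66.1235 = 23.1483
  (90 − 69.6543)²/69.6543 = 5.9429
  (49 − 77.0833)²/77.0833 = 10.2314
  (89 − 70.5741)²/70.5741 = 4.8107
  (84 − 74.3426)²/74.3426 = 1.2545
χ² = 1.1440 + 6.1814 + 12.3308 + 4.8822 + 23.1483 + 5.9429 + 10.2314 + 4.8107 + 1.2545 = 69.926

69.926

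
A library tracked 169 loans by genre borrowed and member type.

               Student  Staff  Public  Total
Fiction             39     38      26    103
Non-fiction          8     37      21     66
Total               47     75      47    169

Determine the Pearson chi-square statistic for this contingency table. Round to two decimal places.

13.54

Grand total N = 169.
Expected counts (row total × column total / N):
  Fiction, Student: 103×47/169 = 28.645
  Fiction, Staff: 103×75/169 = 45.710
  Fiction, Public: 103×47/169 = 28.645
  Non-fiction, Student: 66×47/169 = 18.355
  Non-fiction, Staff: 66×75/169 = 29.290
  Non-fiction, Public: 66×47/169 = 18.355
Contributions (O − E)²/E:
  (39 − 28.645)²/28.645 = 3.7433
  (38 − 45.710)²/45.710 = 1.3005
  (26 − 28.645)²/28.645 = 0.2442
  (8 − 18.355)²/18.355 = 5.8418
  (37 − 29.290)²/29.290 = 2.0295
  (21 − 18.355)²/18.355 = 0.3812
χ² = 3.7433 + 1.3005 + 0.2442 + 5.8418 + 2.0295 + 0.3812 = 13.54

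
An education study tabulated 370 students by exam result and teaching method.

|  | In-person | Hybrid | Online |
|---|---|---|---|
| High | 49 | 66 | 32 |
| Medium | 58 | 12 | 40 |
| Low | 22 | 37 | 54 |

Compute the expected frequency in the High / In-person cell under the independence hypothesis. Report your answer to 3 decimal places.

Row total (High) = 147; column total (In-person) = 129; grand total N = 370.
Expected count = (row total × column total) / N = 147 × 129 / 370 = 51.251.

51.251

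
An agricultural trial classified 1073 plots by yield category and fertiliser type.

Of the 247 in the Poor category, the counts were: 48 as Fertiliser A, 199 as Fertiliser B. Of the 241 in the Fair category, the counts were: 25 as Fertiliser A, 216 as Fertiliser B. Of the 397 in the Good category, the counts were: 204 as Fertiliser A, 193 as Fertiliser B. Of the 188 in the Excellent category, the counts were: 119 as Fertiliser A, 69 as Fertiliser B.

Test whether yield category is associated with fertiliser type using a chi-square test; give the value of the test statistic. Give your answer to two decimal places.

Row totals: 247, 241, 397, 188. Column totals: 396, 677. Grand total N = 1073.
Expected counts (row total × column total / N):
  Poor, Fertiliser A: 247×396/1073 = 91.158
  Poor, Fertiliser B: 247×677/1073 = 155.842
  Fair, Fertiliser A: 241×396/1073 = 88.943
  Fair, Fertiliser B: 241×677/1073 = 152.057
  Good, Fertiliser A: 397×396/1073 = 146.516
  Good, Fertiliser B: 397×677/1073 = 250.484
  Excellent, Fertiliser A: 188×396/1073 = 69.383
  Excellent, Fertiliser B: 188×677/1073 = 118.617
Contributions (O − E)²/E:
  (48 − 91.158)²/91.158 = 20.4328
  (199 − 155.842)²/155.842 = 11.9519
  (25 − 88.943)²/88.943 = 45.9700
  (216 − 152.057)²/152.057 = 26.8893
  (204 − 146.516)²/146.516 = 22.5532
  (193 − 250.484)²/250.484 = 13.1921
  (119 − 69.383)²/69.383 = 35.4820
  (69 − 118.617)²/118.617 = 20.7546
χ² = 20.4328 + 11.9519 + 45.9700 + 26.8893 + 22.5532 + 13.1921 + 35.4820 + 20.7546 = 197.23

197.23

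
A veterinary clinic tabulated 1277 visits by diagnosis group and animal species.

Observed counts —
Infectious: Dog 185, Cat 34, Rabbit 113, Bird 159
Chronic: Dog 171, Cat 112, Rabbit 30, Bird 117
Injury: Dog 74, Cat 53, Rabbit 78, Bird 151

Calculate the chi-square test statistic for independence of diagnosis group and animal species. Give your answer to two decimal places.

132.43

Row totals: 491, 430, 356. Column totals: 430, 199, 221, 427. Grand total N = 1277.
Expected counts (row total × column total / N):
  Infectious, Dog: 491×430/1277 = 165.333
  Infectious, Cat: 491×199/1277 = 76.514
  Infectious, Rabbit: 491×221/1277 = 84.973
  Infectious, Bird: 491×427/1277 = 164.179
  Chronic, Dog: 430×430/1277 = 144.792
  Chronic, Cat: 430×199/1277 = 67.009
  Chronic, Rabbit: 430×221/1277 = 74.417
  Chronic, Bird: 430×427/1277 = 143.782
  Injury, Dog: 356×430/1277 = 119.875
  Injury, Cat: 356×199/1277 = 55.477
  Injury, Rabbit: 356×221/1277 = 61.610
  Injury, Bird: 356×427/1277 = 119.038
Contributions (O − E)²/E:
  (185 − 165.333)²/165.333 = 2.3395
  (34 − 76.514)²/76.514 = 23.6223
  (113 − 84.973)²/84.973 = 9.2443
  (159 − 164.179)²/164.179 = 0.1634
  (171 − 144.792)²/144.792 = 4.7438
  (112 − 67.009)²/67.009 = 30.2077
  (30 − 74.417)²/74.417 = 26.5110
  (117 − 143.782)²/143.782 = 4.9886
  (74 − 119.875)²/119.875 = 17.5559
  (53 − 55.477)²/55.477 = 0.1106
  (78 − 61.610)²/61.610 = 4.3602
  (151 − 119.038)²/119.038 = 8.5819
χ² = 2.3395 + 23.6223 + 9.2443 + 0.1634 + 4.7438 + 30.2077 + 26.5110 + 4.9886 + 17.5559 + 0.1106 + 4.3602 + 8.5819 = 132.43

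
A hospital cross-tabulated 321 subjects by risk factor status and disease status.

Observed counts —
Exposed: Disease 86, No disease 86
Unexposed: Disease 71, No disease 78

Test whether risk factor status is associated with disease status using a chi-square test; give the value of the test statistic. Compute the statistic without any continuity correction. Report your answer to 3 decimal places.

0.176

Row totals: 172, 149. Column totals: 157, 164. Grand total N = 321.
Expected counts (row total × column total / N):
  Exposed, Disease: 172×157/321 = 84.1246
  Exposed, No disease: 172×164/321 = 87.8754
  Unexposed, Disease: 149×157/321 = 72.8754
  Unexposed, No disease: 149×164/321 = 76.1246
Contributions (O − E)²/E:
  (86 − 84.1246)²/84.1246 = 0.0418
  (86 − 87.8754)²/87.8754 = 0.0400
  (71 − 72.8754)²/72.8754 = 0.0483
  (78 − 76.1246)²/76.1246 = 0.0462
χ² = 0.0418 + 0.0400 + 0.0483 + 0.0462 = 0.176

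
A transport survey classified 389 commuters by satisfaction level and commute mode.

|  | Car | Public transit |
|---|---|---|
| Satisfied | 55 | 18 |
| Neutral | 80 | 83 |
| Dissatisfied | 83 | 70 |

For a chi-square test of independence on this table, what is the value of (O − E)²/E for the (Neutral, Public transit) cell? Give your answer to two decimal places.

1.80

Row total (Neutral) = 163; column total (Public transit) = 171; N = 389.
Expected count E = 163 × 171 / 389 = 71.653.
Contribution = (O − E)²/E = (83 − 71.653)² / 71.653 = 1.80.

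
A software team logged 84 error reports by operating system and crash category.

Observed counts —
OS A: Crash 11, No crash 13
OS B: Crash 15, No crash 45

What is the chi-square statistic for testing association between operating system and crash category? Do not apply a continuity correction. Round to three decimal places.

3.481

Row totals: 24, 60. Column totals: 26, 58. Grand total N = 84.
Expected counts (row total × column total / N):
  OS A, Crash: 24×26/84 = 7.4286
  OS A, No crash: 24×58/84 = 16.5714
  OS B, Crash: 60×26/84 = 18.5714
  OS B, No crash: 60×58/84 = 41.4286
Contributions (O − E)²/E:
  (11 − 7.4286)²/7.4286 = 1.7170
  (13 − 16.5714)²/16.5714 = 0.7697
  (15 − 18.5714)²/18.5714 = 0.6868
  (45 − 41.4286)²/41.4286 = 0.3079
χ² = 1.7170 + 0.7697 + 0.6868 + 0.3079 = 3.481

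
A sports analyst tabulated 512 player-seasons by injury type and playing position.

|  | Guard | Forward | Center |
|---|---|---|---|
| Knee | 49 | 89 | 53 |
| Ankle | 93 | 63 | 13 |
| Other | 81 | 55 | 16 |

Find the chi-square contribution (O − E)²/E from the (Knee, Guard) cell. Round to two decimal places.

14.05

Row total (Knee) = 191; column total (Guard) = 223; N = 512.
Expected count E = 191 × 223 / 512 = 83.1895.
Contribution = (O − E)²/E = (49 − 83.1895)² / 83.1895 = 14.05.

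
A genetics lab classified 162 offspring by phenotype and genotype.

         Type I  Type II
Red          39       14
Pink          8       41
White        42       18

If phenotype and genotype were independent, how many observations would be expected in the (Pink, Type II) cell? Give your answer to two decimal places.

Row total (Pink) = 49; column total (Type II) = 73; grand total N = 162.
Expected count = (row total × column total) / N = 49 × 73 / 162 = 22.08.

22.08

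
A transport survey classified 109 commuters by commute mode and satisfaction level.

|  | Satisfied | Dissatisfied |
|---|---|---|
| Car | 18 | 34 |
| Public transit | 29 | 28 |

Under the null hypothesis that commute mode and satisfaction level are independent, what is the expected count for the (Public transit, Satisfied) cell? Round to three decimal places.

Row total (Public transit) = 57; column total (Satisfied) = 47; grand total N = 109.
Expected count = (row total × column total) / N = 57 × 47 / 109 = 24.578.

24.578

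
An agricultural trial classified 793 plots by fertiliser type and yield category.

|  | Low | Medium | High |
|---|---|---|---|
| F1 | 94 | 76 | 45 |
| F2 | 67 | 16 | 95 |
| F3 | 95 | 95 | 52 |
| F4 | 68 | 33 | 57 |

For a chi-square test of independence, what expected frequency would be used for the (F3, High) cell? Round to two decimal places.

Row total (F3) = 242; column total (High) = 249; grand total N = 793.
Expected count = (row total × column total) / N = 242 × 249 / 793 = 75.99.

75.99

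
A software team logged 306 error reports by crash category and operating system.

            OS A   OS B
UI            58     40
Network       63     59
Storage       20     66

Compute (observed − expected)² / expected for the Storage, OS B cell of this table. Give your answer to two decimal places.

Row total (Storage) = 86; column total (OS B) = 165; N = 306.
Expected count E = 86 × 165 / 306 = 46.373.
Contribution = (O − E)²/E = (66 − 46.373)² / 46.373 = 8.31.

8.31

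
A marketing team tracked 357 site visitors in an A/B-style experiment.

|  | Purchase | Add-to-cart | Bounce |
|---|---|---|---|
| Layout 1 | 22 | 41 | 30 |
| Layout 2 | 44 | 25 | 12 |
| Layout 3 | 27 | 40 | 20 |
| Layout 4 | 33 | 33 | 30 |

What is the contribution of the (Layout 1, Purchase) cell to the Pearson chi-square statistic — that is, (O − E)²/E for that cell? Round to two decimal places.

Row total (Layout 1) = 93; column total (Purchase) = 126; N = 357.
Expected count E = 93 × 126 / 357 = 32.824.
Contribution = (O − E)²/E = (22 − 32.824)² / 32.824 = 3.57.

3.57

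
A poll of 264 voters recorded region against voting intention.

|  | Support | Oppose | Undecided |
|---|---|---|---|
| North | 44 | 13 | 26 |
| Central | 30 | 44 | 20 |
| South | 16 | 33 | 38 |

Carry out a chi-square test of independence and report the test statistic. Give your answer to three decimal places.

35.377

Row totals: 83, 94, 87. Column totals: 90, 90, 84. Grand total N = 264.
Expected counts (row total × column total / N):
  North, Support: 83×90/264 = 28.2955
  North, Oppose: 83×90/264 = 28.2955
  North, Undecided: 83×84/264 = 26.4091
  Central, Support: 94×90/264 = 32.0455
  Central, Oppose: 94×90/264 = 32.0455
  Central, Undecided: 94×84/264 = 29.9091
  South, Support: 87×90/264 = 29.6591
  South, Oppose: 87×90/264 = 29.6591
  South, Undecided: 87×84/264 = 27.6818
Contributions (O − E)²/E:
  (44 − 28.2955)²/28.2955 = 8.7163
  (13 − 28.2955)²/28.2955 = 8.2682
  (26 − 26.4091)²/26.4091 = 0.0063
  (30 − 32.0455)²/32.0455 = 0.1306
  (44 − 32.0455)²/32.0455 = 4.4596
  (20 − 29.9091)²/29.9091 = 3.2830
  (16 − 29.6591)²/29.6591 = 6.2905
  (33 − 29.6591)²/29.6591 = 0.3763
  (38 − 27.6818)²/27.6818 = 3.8460
χ² = 8.7163 + 8.2682 + 0.0063 + 0.1306 + 4.4596 + 3.2830 + 6.2905 + 0.3763 + 3.8460 = 35.377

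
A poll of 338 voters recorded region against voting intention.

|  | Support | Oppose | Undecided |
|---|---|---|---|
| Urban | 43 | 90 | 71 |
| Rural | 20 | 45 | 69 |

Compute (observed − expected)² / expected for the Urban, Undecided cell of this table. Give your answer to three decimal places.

Row total (Urban) = 204; column total (Undecided) = 140; N = 338.
Expected count E = 204 × 140 / 338 = 84.4970.
Contribution = (O − E)²/E = (71 − 84.4970)² / 84.4970 = 2.156.

2.156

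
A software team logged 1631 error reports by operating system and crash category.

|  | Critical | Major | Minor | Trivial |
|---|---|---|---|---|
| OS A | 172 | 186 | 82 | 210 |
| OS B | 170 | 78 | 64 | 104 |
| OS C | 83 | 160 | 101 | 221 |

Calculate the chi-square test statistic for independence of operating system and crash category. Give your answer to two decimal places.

Row totals: 650, 416, 565. Column totals: 425, 424, 247, 535. Grand total N = 1631.
Expected counts (row total × column total / N):
  OS A, Critical: 650×425/1631 = 169.375
  OS A, Major: 650×424/1631 = 168.976
  OS A, Minor: 650×247/1631 = 98.437
  OS A, Trivial: 650×535/1631 = 213.213
  OS B, Critical: 416×425/1631 = 108.400
  OS B, Major: 416×424/1631 = 108.145
  OS B, Minor: 416×247/1631 = 62.999
  OS B, Trivial: 416×535/1631 = 136.456
  OS C, Critical: 565×425/1631 = 147.226
  OS C, Major: 565×424/1631 = 146.879
  OS C, Minor: 565×247/1631 = 85.564
  OS C, Trivial: 565×535/1631 = 185.331
Contributions (O − E)²/E:
  (172 − 169.375)²/169.375 = 0.0407
  (186 − 168.976)²/168.976 = 1.7151
  (82 − 98.437)²/98.437 = 2.7446
  (210 − 213.213)²/213.213 = 0.0484
  (170 − 108.400)²/108.400 = 35.0052
  (78 − 108.145)²/108.145 = 8.4028
  (64 − 62.999)²/62.999 = 0.0159
  (104 − 136.456)²/136.456 = 7.7196
  (83 − 147.226)²/147.226 = 28.0180
  (160 − 146.879)²/146.879 = 1.1721
  (101 − 85.564)²/85.564 = 2.7847
  (221 − 185.331)²/185.331 = 6.8649
χ² = 0.0407 + 1.7151 + 2.7446 + 0.0484 + 35.0052 + 8.4028 + 0.0159 + 7.7196 + 28.0180 + 1.1721 + 2.7847 + 6.8649 = 94.53

94.53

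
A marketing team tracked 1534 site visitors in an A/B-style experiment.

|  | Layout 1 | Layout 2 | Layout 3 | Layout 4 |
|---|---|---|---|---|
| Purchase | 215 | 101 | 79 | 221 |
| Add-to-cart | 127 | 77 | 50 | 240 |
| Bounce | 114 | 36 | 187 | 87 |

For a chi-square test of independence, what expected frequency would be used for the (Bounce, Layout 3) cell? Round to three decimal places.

Row total (Bounce) = 424; column total (Layout 3) = 316; grand total N = 1534.
Expected count = (row total × column total) / N = 424 × 316 / 1534 = 87.343.

87.343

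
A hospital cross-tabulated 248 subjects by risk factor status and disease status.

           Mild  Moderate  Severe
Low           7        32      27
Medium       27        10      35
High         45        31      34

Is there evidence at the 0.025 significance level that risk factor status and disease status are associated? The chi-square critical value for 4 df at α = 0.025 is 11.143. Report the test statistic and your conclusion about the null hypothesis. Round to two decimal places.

Row totals: 66, 72, 110. Column totals: 79, 73, 96. Grand total N = 248.
Expected counts (row total × column total / N):
  Low, Mild: 66×79/248 = 21.024
  Low, Moderate: 66×73/248 = 19.427
  Low, Severe: 66×96/248 = 25.548
  Medium, Mild: 72×79/248 = 22.935
  Medium, Moderate: 72×73/248 = 21.194
  Medium, Severe: 72×96/248 = 27.871
  High, Mild: 110×79/248 = 35.040
  High, Moderate: 110×73/248 = 32.379
  High, Severe: 110×96/248 = 42.581
Contributions (O − E)²/E:
  (7 − 21.024)²/21.024 = 9.3547
  (32 − 19.427)²/19.427 = 8.1371
  (27 − 25.548)²/25.548 = 0.0825
  (27 − 22.935)²/22.935 = 0.7205
  (10 − 21.194)²/21.194 = 5.9123
  (35 − 27.871)²/27.871 = 1.8235
  (45 − 35.040)²/35.040 = 2.8311
  (31 − 32.379)²/32.379 = 0.0587
  (34 − 42.581)²/42.581 = 1.7293
χ² = 9.3547 + 8.1371 + 0.0825 + 0.7205 + 5.9123 + 1.8235 + 2.8311 + 0.0587 + 1.7293 = 30.65
df = (3−1)(3−1) = 4. Since 30.65 > 11.143, reject the null hypothesis of independence at α = 0.025.

30.65; reject H₀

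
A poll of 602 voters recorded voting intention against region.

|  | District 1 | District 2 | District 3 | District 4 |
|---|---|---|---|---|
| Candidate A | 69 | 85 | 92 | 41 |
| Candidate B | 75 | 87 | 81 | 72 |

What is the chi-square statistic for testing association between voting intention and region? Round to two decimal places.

Row totals: 287, 315. Column totals: 144, 172, 173, 113. Grand total N = 602.
Expected counts (row total × column total / N):
  Candidate A, District 1: 287×144/602 = 68.651
  Candidate A, District 2: 287×172/602 = 82.000
  Candidate A, District 3: 287×173/602 = 82.477
  Candidate A, District 4: 287×113/602 = 53.872
  Candidate B, District 1: 315×144/602 = 75.349
  Candidate B, District 2: 315×172/602 = 90.000
  Candidate B, District 3: 315×173/602 = 90.523
  Candidate B, District 4: 315×113/602 = 59.128
Contributions (O − E)²/E:
  (69 − 68.651)²/68.651 = 0.0018
  (85 − 82.000)²/82.000 = 0.1098
  (92 − 82.477)²/82.477 = 1.0995
  (41 − 53.872)²/53.872 = 3.0756
  (75 − 75.349)²/75.349 = 0.0016
  (87 − 90.000)²/90.000 = 0.1000
  (81 − 90.523)²/90.523 = 1.0018
  (72 − 59.128)²/59.128 = 2.8022
χ² = 0.0018 + 0.1098 + 1.0995 + 3.0756 + 0.0016 + 0.1000 + 1.0018 + 2.8022 = 8.19

8.19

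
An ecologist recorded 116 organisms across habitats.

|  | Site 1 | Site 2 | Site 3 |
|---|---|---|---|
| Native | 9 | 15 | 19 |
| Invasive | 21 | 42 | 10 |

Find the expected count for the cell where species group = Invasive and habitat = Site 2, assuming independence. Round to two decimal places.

35.87

Row total (Invasive) = 73; column total (Site 2) = 57; grand total N = 116.
Expected count = (row total × column total) / N = 73 × 57 / 116 = 35.87.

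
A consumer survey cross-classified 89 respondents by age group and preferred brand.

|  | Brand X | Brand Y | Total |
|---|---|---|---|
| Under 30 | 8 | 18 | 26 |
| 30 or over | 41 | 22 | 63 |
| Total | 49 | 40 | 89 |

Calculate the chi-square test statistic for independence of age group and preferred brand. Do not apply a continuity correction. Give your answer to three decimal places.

8.756

Grand total N = 89.
Expected counts (row total × column total / N):
  Under 30, Brand X: 26×49/89 = 14.3146
  Under 30, Brand Y: 26×40/89 = 11.6854
  30 or over, Brand X: 63×49/89 = 34.6854
  30 or over, Brand Y: 63×40/89 = 28.3146
Contributions (O − E)²/E:
  (8 − 14.3146)²/14.3146 = 2.7856
  (18 − 11.6854)²/11.6854 = 3.4123
  (41 − 34.6854)²/34.6854 = 1.1496
  (22 − 28.3146)²/28.3146 = 1.4083
χ² = 2.7856 + 3.4123 + 1.1496 + 1.4083 = 8.756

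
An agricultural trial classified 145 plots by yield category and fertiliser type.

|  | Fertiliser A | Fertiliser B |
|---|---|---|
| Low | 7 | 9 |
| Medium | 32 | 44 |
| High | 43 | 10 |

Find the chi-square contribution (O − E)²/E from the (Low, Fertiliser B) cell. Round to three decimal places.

Row total (Low) = 16; column total (Fertiliser B) = 63; N = 145.
Expected count E = 16 × 63 / 145 = 6.9517.
Contribution = (O − E)²/E = (9 − 6.9517)² / 6.9517 = 0.604.

0.604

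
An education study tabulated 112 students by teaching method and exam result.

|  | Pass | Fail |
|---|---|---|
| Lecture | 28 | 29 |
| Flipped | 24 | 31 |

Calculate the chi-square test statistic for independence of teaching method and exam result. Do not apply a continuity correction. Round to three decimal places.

0.339

Row totals: 57, 55. Column totals: 52, 60. Grand total N = 112.
Expected counts (row total × column total / N):
  Lecture, Pass: 57×52/112 = 26.4643
  Lecture, Fail: 57×60/112 = 30.5357
  Flipped, Pass: 55×52/112 = 25.5357
  Flipped, Fail: 55×60/112 = 29.4643
Contributions (O − E)²/E:
  (28 − 26.4643)²/26.4643 = 0.0891
  (29 − 30.5357)²/30.5357 = 0.0772
  (24 − 25.5357)²/25.5357 = 0.0924
  (31 − 29.4643)²/29.4643 = 0.0800
χ² = 0.0891 + 0.0772 + 0.0924 + 0.0800 = 0.339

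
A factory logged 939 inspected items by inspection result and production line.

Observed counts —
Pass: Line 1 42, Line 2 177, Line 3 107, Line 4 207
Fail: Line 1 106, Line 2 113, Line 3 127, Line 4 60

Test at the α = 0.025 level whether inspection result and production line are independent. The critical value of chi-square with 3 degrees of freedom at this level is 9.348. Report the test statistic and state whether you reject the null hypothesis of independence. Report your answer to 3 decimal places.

Row totals: 533, 406. Column totals: 148, 290, 234, 267. Grand total N = 939.
Expected counts (row total × column total / N):
  Pass, Line 1: 533×148/939 = 84.0085
  Pass, Line 2: 533×290/939 = 164.6113
  Pass, Line 3: 533×234/939 = 132.8243
  Pass, Line 4: 533×267/939 = 151.5559
  Fail, Line 1: 406×148/939 = 63.9915
  Fail, Line 2: 406×290/939 = 125.3887
  Fail, Line 3: 406×234/939 = 101.1757
  Fail, Line 4: 406×267/939 = 115.4441
Contributions (O − E)²/E:
  (42 − 84.0085)²/84.0085 = 21.0064
  (177 − 164.6113)²/164.6113 = 0.9324
  (107 − 132.8243)²/132.8243 = 5.0209
  (207 − 151.5559)²/151.5559 = 20.2833
  (106 − 63.9915)²/63.9915 = 27.5773
  (113 − 125.3887)²/125.3887 = 1.2240
  (127 − 101.1757)²/101.1757 = 6.5914
  (60 − 115.4441)²/115.4441 = 26.6280
χ² = 21.0064 + 0.9324 + 5.0209 + 20.2833 + 27.5773 + 1.2240 + 6.5914 + 26.6280 = 109.264
df = (2−1)(4−1) = 3. Since 109.264 > 9.348, reject the null hypothesis of independence at α = 0.025.

109.264; reject H₀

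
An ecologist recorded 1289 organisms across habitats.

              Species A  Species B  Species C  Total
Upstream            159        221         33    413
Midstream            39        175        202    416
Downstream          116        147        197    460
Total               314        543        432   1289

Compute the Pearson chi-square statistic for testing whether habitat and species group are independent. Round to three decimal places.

216.652

Grand total N = 1289.
Expected counts (row total × column total / N):
  Upstream, Species A: 413×314/1289 = 100.6067
  Upstream, Species B: 413×543/1289 = 173.9791
  Upstream, Species C: 413×432/1289 = 138.4143
  Midstream, Species A: 416×314/1289 = 101.3375
  Midstream, Species B: 416×543/1289 = 175.2428
  Midstream, Species C: 416×432/1289 = 139.4197
  Downstream, Species A: 460×314/1289 = 112.0559
  Downstream, Species B: 460×543/1289 = 193.7781
  Downstream, Species C: 460×432/1289 = 154.1660
Contributions (O − E)²/E:
  (159 − 100.6067)²/100.6067 = 33.8922
  (221 − 173.9791)²/173.9791 = 12.7082
  (33 − 138.4143)²/138.4143 = 80.2820
  (39 − 101.3375)²/101.3375 = 38.3468
  (175 − 175.2428)²/175.2428 = 0.0003
  (202 − 139.4197)²/139.4197 = 28.0900
  (116 − 112.0559)²/112.0559 = 0.1388
  (147 − 193.7781)²/193.7781 = 11.2922
  (197 − 154.1660)²/154.1660 = 11.9011
χ² = 33.8922 + 12.7082 + 80.2820 + 38.3468 + 0.0003 + 28.0900 + 0.1388 + 11.2922 + 11.9011 = 216.652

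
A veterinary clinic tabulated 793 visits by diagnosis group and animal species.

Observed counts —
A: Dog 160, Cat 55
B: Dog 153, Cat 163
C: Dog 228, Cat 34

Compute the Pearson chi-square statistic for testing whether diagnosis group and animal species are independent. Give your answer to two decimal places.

103.69

Row totals: 215, 316, 262. Column totals: 541, 252. Grand total N = 793.
Expected counts (row total × column total / N):
  A, Dog: 215×541/793 = 146.6772
  A, Cat: 215×252/793 = 68.3228
  B, Dog: 316×541/793 = 215.5813
  B, Cat: 316×252/793 = 100.4187
  C, Dog: 262×541/793 = 178.7415
  C, Cat: 262×252/793 = 83.2585
Contributions (O − E)²/E:
  (160 − 146.6772)²/146.6772 = 1.2101
  (55 − 68.3228)²/68.3228 = 2.5979
  (153 − 215.5813)²/215.5813 = 18.1668
  (163 − 100.4187)²/100.4187 = 39.0009
  (228 − 178.7415)²/178.7415 = 13.5749
  (34 − 83.2585)²/83.2585 = 29.1430
χ² = 1.2101 + 2.5979 + 18.1668 + 39.0009 + 13.5749 + 29.1430 = 103.69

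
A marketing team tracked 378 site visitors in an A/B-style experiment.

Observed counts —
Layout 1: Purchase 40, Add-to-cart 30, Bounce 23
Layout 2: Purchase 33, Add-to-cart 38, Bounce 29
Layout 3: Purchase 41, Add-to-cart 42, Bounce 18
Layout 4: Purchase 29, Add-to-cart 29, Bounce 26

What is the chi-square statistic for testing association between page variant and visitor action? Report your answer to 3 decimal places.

Row totals: 93, 100, 101, 84. Column totals: 143, 139, 96. Grand total N = 378.
Expected counts (row total × column total / N):
  Layout 1, Purchase: 93×143/378 = 35.1825
  Layout 1, Add-to-cart: 93×139/378 = 34.1984
  Layout 1, Bounce: 93×96/378 = 23.6190
  Layout 2, Purchase: 100×143/378 = 37.8307
  Layout 2, Add-to-cart: 100×139/378 = 36.7725
  Layout 2, Bounce: 100×96/378 = 25.3968
  Layout 3, Purchase: 101×143/378 = 38.2090
  Layout 3, Add-to-cart: 101×139/378 = 37.1402
  Layout 3, Bounce: 101×96/378 = 25.6508
  Layout 4, Purchase: 84×143/378 = 31.7778
  Layout 4, Add-to-cart: 84×139/378 = 30.8889
  Layout 4, Bounce: 84×96/378 = 21.3333
Contributions (O − E)²/E:
  (40 − 35.1825)²/35.1825 = 0.6597
  (30 − 34.1984)²/34.1984 = 0.5154
  (23 − 23.6190)²/23.6190 = 0.0162
  (33 − 37.8307)²/37.8307 = 0.6168
  (38 − 36.7725)²/36.7725 = 0.0410
  (29 − 25.3968)²/25.3968 = 0.5112
  (41 − 38.2090)²/38.2090 = 0.2039
  (42 − 37.1402)²/37.1402 = 0.6359
  (18 − 25.6508)²/25.6508 = 2.2820
  (29 − 31.7778)²/31.7778 = 0.2428
  (29 − 30.8889)²/30.8889 = 0.1155
  (26 − 21.3333)²/21.3333 = 1.0208
χ² = 0.6597 + 0.5154 + 0.0162 + 0.6168 + 0.0410 + 0.5112 + 0.2039 + 0.6359 + 2.2820 + 0.2428 + 0.1155 + 1.0208 = 6.861

6.861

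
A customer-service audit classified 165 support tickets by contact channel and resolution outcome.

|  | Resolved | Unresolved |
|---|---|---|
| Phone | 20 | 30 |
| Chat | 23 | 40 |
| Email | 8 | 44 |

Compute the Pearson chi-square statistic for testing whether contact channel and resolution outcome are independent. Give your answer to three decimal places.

8.728

Row totals: 50, 63, 52. Column totals: 51, 114. Grand total N = 165.
Expected counts (row total × column total / N):
  Phone, Resolved: 50×51/165 = 15.4545
  Phone, Unresolved: 50×114/165 = 34.5455
  Chat, Resolved: 63×51/165 = 19.4727
  Chat, Unresolved: 63×114/165 = 43.5273
  Email, Resolved: 52×51/165 = 16.0727
  Email, Unresolved: 52×114/165 = 35.9273
Contributions (O − E)²/E:
  (20 − 15.4545)²/15.4545 = 1.3369
  (30 − 34.5455)²/34.5455 = 0.5981
  (23 − 19.4727)²/19.4727 = 0.6389
  (40 − 43.5273)²/43.5273 = 0.2858
  (8 − 16.0727)²/16.0727 = 4.0546
  (44 − 35.9273)²/35.9273 = 1.8139
χ² = 1.3369 + 0.5981 + 0.6389 + 0.2858 + 4.0546 + 1.8139 = 8.728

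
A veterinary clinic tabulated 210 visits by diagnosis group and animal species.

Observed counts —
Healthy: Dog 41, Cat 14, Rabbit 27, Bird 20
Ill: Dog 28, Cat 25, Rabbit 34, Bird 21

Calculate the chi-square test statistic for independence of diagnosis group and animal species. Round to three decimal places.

Row totals: 102, 108. Column totals: 69, 39, 61, 41. Grand total N = 210.
Expected counts (row total × column total / N):
  Healthy, Dog: 102×69/210 = 33.5143
  Healthy, Cat: 102×39/210 = 18.9429
  Healthy, Rabbit: 102×61/210 = 29.6286
  Healthy, Bird: 102×41/210 = 19.9143
  Ill, Dog: 108×69/210 = 35.4857
  Ill, Cat: 108×39/210 = 20.0571
  Ill, Rabbit: 108×61/210 = 31.3714
  Ill, Bird: 108×41/210 = 21.0857
Contributions (O − E)²/E:
  (41 − 33.5143)²/33.5143 = 1.6720
  (14 − 18.9429)²/18.9429 = 1.2898
  (27 − 29.6286)²/29.6286 = 0.2332
  (20 − 19.9143)²/19.9143 = 0.0004
  (28 − 35.4857)²/35.4857 = 1.5791
  (25 − 20.0571)²/20.0571 = 1.2181
  (34 − 31.3714)²/31.3714 = 0.2202
  (21 − 21.0857)²/21.0857 = 0.0003
χ² = 1.6720 + 1.2898 + 0.2332 + 0.0004 + 1.5791 + 1.2181 + 0.2202 + 0.0003 = 6.213

6.213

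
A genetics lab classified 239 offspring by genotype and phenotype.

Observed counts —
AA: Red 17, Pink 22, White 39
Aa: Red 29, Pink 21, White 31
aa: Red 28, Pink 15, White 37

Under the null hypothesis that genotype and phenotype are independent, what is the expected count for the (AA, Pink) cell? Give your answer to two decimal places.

18.93

Row total (AA) = 78; column total (Pink) = 58; grand total N = 239.
Expected count = (row total × column total) / N = 78 × 58 / 239 = 18.93.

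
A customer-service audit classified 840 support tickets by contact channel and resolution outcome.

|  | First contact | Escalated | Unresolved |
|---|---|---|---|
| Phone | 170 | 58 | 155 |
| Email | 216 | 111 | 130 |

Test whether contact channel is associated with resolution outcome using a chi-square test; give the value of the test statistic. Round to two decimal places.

17.92

Row totals: 383, 457. Column totals: 386, 169, 285. Grand total N = 840.
Expected counts (row total × column total / N):
  Phone, First contact: 383×386/840 = 175.998
  Phone, Escalated: 383×169/840 = 77.056
  Phone, Unresolved: 383×285/840 = 129.946
  Email, First contact: 457×386/840 = 210.002
  Email, Escalated: 457×169/840 = 91.944
  Email, Unresolved: 457×285/840 = 155.054
Contributions (O − E)²/E:
  (170 − 175.998)²/175.998 = 0.2044
  (58 − 77.056)²/77.056 = 4.7126
  (155 − 129.946)²/129.946 = 4.8305
  (216 − 210.002)²/210.002 = 0.1713
  (111 − 91.944)²/91.944 = 3.9495
  (130 − 155.054)²/155.054 = 4.0483
χ² = 0.2044 + 4.7126 + 4.8305 + 0.1713 + 3.9495 + 4.0483 = 17.92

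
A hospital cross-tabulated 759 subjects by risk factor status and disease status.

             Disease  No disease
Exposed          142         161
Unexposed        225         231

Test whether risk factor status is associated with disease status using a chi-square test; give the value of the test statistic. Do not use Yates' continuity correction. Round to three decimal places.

Row totals: 303, 456. Column totals: 367, 392. Grand total N = 759.
Expected counts (row total × column total / N):
  Exposed, Disease: 303×367/759 = 146.5099
  Exposed, No disease: 303×392/759 = 156.4901
  Unexposed, Disease: 456×367/759 = 220.4901
  Unexposed, No disease: 456×392/759 = 235.5099
Contributions (O − E)²/E:
  (142 − 146.5099)²/146.5099 = 0.1388
  (161 − 156.4901)²/156.4901 = 0.1300
  (225 − 220.4901)²/220.4901 = 0.0922
  (231 − 235.5099)²/235.5099 = 0.0864
χ² = 0.1388 + 0.1300 + 0.0922 + 0.0864 = 0.447

0.447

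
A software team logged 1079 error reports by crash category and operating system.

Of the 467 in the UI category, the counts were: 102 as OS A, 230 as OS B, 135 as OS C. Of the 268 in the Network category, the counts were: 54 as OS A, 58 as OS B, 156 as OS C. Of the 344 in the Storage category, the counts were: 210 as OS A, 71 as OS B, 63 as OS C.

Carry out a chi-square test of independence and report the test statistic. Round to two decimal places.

249.82

Row totals: 467, 268, 344. Column totals: 366, 359, 354. Grand total N = 1079.
Expected counts (row total × column total / N):
  UI, OS A: 467×366/1079 = 158.408
  UI, OS B: 467×359/1079 = 155.378
  UI, OS C: 467×354/1079 = 153.214
  Network, OS A: 268×366/1079 = 90.906
  Network, OS B: 268×359/1079 = 89.168
  Network, OS C: 268×354/1079 = 87.926
  Storage, OS A: 344×366/1079 = 116.686
  Storage, OS B: 344×359/1079 = 114.454
  Storage, OS C: 344×354/1079 = 112.860
Contributions (O − E)²/E:
  (102 − 158.408)²/158.408 = 20.0865
  (230 − 155.378)²/155.378 = 35.8380
  (135 − 153.214)²/153.214 = 2.1653
  (54 − 90.906)²/90.906 = 14.9831
  (58 − 89.168)²/89.168 = 10.8945
  (156 − 87.926)²/87.926 = 52.7042
  (210 − 116.686)²/116.686 = 74.6234
  (71 − 114.454)²/114.454 = 16.4979
  (63 − 112.860)²/112.860 = 22.0275
χ² = 20.0865 + 35.8380 + 2.1653 + 14.9831 + 10.8945 + 52.7042 + 74.6234 + 16.4979 + 22.0275 = 249.82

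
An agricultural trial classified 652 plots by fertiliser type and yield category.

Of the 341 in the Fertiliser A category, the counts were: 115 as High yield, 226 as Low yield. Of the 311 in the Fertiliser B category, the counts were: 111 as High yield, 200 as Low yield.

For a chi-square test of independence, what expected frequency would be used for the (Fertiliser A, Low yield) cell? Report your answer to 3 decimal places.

Row total (Fertiliser A) = 341; column total (Low yield) = 426; grand total N = 652.
Expected count = (row total × column total) / N = 341 × 426 / 652 = 222.801.

222.801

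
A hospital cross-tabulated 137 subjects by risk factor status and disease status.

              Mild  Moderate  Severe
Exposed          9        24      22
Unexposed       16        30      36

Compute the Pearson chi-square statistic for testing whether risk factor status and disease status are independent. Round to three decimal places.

0.712

Row totals: 55, 82. Column totals: 25, 54, 58. Grand total N = 137.
Expected counts (row total × column total / N):
  Exposed, Mild: 55×25/137 = 10.0365
  Exposed, Moderate: 55×54/137 = 21.6788
  Exposed, Severe: 55×58/137 = 23.2847
  Unexposed, Mild: 82×25/137 = 14.9635
  Unexposed, Moderate: 82×54/137 = 32.3212
  Unexposed, Severe: 82×58/137 = 34.7153
Contributions (O − E)²/E:
  (9 − 10.0365)²/10.0365 = 0.1070
  (24 − 21.6788)²/21.6788 = 0.2485
  (22 − 23.2847)²/23.2847 = 0.0709
  (16 − 14.9635)²/14.9635 = 0.0718
  (30 − 32.3212)²/32.3212 = 0.1667
  (36 − 34.7153)²/34.7153 = 0.0475
χ² = 0.1070 + 0.2485 + 0.0709 + 0.0718 + 0.1667 + 0.0475 = 0.712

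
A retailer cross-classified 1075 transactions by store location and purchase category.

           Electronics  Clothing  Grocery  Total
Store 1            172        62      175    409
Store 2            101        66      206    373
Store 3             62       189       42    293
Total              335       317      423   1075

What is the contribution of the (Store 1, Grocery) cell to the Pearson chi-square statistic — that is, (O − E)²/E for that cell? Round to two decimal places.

1.23

Row total (Store 1) = 409; column total (Grocery) = 423; N = 1075.
Expected count E = 409 × 423 / 1075 = 160.937.
Contribution = (O − E)²/E = (175 − 160.937)² / 160.937 = 1.23.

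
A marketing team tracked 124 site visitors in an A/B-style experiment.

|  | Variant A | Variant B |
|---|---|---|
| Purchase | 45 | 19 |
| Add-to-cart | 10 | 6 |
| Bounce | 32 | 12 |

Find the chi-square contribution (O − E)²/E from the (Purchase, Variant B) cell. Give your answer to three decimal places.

Row total (Purchase) = 64; column total (Variant B) = 37; N = 124.
Expected count E = 64 × 37 / 124 = 19.0968.
Contribution = (O − E)²/E = (19 − 19.0968)² / 19.0968 = 0.000.

0.000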